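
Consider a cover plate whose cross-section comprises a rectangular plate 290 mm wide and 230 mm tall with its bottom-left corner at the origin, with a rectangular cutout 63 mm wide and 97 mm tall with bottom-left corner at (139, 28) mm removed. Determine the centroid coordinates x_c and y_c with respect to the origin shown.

x_c = 142.43 mm, y_c = 118.88 mm

plate: A = 290 × 230 = 66700.00, centroid at (145.00, 115.00).
hole: A = −(63 × 97) = -6111.00, centroid at (170.50, 76.50).
ΣA = 60589.00 mm²
ΣAx_c = (66700.00)(145.00) + (-6111.00)(170.50) = 8629574.50 mm³
ΣAy_c = (66700.00)(115.00) + (-6111.00)(76.50) = 7203008.50 mm³
x_c = 8629574.50 / 60589.00 = 142.43 mm
y_c = 7203008.50 / 60589.00 = 118.88 mm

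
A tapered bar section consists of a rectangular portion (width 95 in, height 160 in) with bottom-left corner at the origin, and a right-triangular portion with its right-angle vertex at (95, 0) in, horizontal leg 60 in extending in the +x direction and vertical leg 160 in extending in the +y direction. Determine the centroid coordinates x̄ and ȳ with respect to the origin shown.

x̄ = 63.70 in, ȳ = 73.60 in

Part | A | x̄ᵢ | ȳᵢ | A·x̄ᵢ | A·ȳᵢ
rectangular portion | 15200.00 | 47.50 | 80.00 | 722000.00 | 1216000.00
triangular portion | 4800.00 | 115.00 | 53.33 | 552000.00 | 256000.00
Σ | 20000.00 |  |  | 1274000.00 | 1472000.00
x̄ = 1274000.00 / 20000.00 = 63.70 in
ȳ = 1472000.00 / 20000.00 = 73.60 in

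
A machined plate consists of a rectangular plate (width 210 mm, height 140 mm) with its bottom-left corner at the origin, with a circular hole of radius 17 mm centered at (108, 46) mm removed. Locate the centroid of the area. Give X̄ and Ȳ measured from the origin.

plate: A = 210 × 140 = 29400.00, centroid at (105.00, 70.00).
hole: A = −π·17² = -907.92, centroid at (108.00, 46.00).
ΣA = 28492.08 mm², ΣAX̄ = 2988944.61 mm³, ΣAȲ = 2016235.67 mm³.
X̄ = 2988944.61/28492.08 = 104.90 mm; Ȳ = 2016235.67/28492.08 = 70.76 mm.

X̄ = 104.90 mm, Ȳ = 70.76 mm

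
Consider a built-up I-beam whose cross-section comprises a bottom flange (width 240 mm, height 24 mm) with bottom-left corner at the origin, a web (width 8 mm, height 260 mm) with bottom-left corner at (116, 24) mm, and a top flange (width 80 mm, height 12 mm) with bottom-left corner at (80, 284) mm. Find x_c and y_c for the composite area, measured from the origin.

Part | A | x̄ᵢ | ȳᵢ | A·x̄ᵢ | A·ȳᵢ
bottom flange | 5760.00 | 120.00 | 12.00 | 691200.00 | 69120.00
web | 2080.00 | 120.00 | 154.00 | 249600.00 | 320320.00
top flange | 960.00 | 120.00 | 290.00 | 115200.00 | 278400.00
Σ | 8800.00 |  |  | 1056000.00 | 667840.00
x_c = 1056000.00 / 8800.00 = 120.00 mm
y_c = 667840.00 / 8800.00 = 75.89 mm

x_c = 120.00 mm, y_c = 75.89 mm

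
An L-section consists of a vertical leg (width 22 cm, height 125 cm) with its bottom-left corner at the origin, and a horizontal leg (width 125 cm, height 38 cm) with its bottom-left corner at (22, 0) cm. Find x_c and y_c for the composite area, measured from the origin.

x_c = 57.55 cm, y_c = 34.95 cm

Part | A | x̄ᵢ | ȳᵢ | A·x̄ᵢ | A·ȳᵢ
vertical leg | 2750.00 | 11.00 | 62.50 | 30250.00 | 171875.00
horizontal leg | 4750.00 | 84.50 | 19.00 | 401375.00 | 90250.00
Σ | 7500.00 |  |  | 431625.00 | 262125.00
x_c = 431625.00 / 7500.00 = 57.55 cm
y_c = 262125.00 / 7500.00 = 34.95 cm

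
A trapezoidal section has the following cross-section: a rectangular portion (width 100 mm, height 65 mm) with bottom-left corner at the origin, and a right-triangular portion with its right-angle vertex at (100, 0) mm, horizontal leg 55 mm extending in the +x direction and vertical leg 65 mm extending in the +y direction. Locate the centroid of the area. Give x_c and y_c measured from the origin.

x_c = 64.74 mm, y_c = 30.16 mm

rectangular portion: A = 100 × 65 = 6500.00, centroid at (50.00, 32.50).
triangular portion: A = ½·55·65 = 1787.50, centroid at (118.33, 21.67).
ΣA = 8287.50 mm²
ΣAx_c = (6500.00)(50.00) + (1787.50)(118.33) = 536520.83 mm³
ΣAy_c = (6500.00)(32.50) + (1787.50)(21.67) = 249979.17 mm³
x_c = 536520.83 / 8287.50 = 64.74 mm
y_c = 249979.17 / 8287.50 = 30.16 mm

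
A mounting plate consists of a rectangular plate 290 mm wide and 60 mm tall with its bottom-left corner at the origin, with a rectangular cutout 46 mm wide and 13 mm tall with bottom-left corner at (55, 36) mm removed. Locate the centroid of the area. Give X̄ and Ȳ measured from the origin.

X̄ = 147.38 mm, Ȳ = 29.56 mm

plate: A = 290 × 60 = 17400.00, centroid at (145.00, 30.00).
hole: A = −(46 × 13) = -598.00, centroid at (78.00, 42.50).
ΣA = 16802.00 mm²
ΣAX̄ = (17400.00)(145.00) + (-598.00)(78.00) = 2476356.00 mm³
ΣAȲ = (17400.00)(30.00) + (-598.00)(42.50) = 496585.00 mm³
X̄ = 2476356.00 / 16802.00 = 147.38 mm
Ȳ = 496585.00 / 16802.00 = 29.56 mm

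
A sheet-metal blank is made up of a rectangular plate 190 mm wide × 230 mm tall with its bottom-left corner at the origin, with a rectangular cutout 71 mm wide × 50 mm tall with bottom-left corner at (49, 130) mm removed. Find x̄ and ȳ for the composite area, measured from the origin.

x̄ = 95.93 mm, ȳ = 111.46 mm

plate: A = 190 × 230 = 43700.00, centroid at (95.00, 115.00).
hole: A = −(71 × 50) = -3550.00, centroid at (84.50, 155.00).
ΣA = 40150.00 mm²
ΣAx̄ = (43700.00)(95.00) + (-3550.00)(84.50) = 3851525.00 mm³
ΣAȳ = (43700.00)(115.00) + (-3550.00)(155.00) = 4475250.00 mm³
x̄ = 3851525.00 / 40150.00 = 95.93 mm
ȳ = 4475250.00 / 40150.00 = 111.46 mm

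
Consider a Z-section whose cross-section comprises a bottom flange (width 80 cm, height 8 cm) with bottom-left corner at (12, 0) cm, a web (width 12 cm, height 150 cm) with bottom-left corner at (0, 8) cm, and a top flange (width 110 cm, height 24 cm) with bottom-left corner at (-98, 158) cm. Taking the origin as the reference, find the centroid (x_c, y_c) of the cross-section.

Part | A | x̄ᵢ | ȳᵢ | A·x̄ᵢ | A·ȳᵢ
bottom flange | 640.00 | 52.00 | 4.00 | 33280.00 | 2560.00
web | 1800.00 | 6.00 | 83.00 | 10800.00 | 149400.00
top flange | 2640.00 | -43.00 | 170.00 | -113520.00 | 448800.00
Σ | 5080.00 |  |  | -69440.00 | 600760.00
x_c = -69440.00 / 5080.00 = -13.67 cm
y_c = 600760.00 / 5080.00 = 118.26 cm

x_c = -13.67 cm, y_c = 118.26 cm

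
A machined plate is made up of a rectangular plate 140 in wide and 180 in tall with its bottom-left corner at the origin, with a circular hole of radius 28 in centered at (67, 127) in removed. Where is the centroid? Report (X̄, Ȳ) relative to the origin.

plate: A = 140 × 180 = 25200.00, centroid at (70.00, 90.00).
hole: A = −π·28² = -2463.01, centroid at (67.00, 127.00).
ΣA = 22736.99 in²
ΣAX̄ = (25200.00)(70.00) + (-2463.01)(67.00) = 1598978.42 in³
ΣAȲ = (25200.00)(90.00) + (-2463.01)(127.00) = 1955197.90 in³
X̄ = 1598978.42 / 22736.99 = 70.32 in
Ȳ = 1955197.90 / 22736.99 = 85.99 in

X̄ = 70.32 in, Ȳ = 85.99 in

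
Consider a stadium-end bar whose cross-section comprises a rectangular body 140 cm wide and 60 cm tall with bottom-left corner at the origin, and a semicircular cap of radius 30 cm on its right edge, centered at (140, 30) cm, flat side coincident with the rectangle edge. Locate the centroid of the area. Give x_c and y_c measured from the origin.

x_c = 81.92 cm, y_c = 30.00 cm

Part | A | x̄ᵢ | ȳᵢ | A·x̄ᵢ | A·ȳᵢ
rectangular body | 8400.00 | 70.00 | 30.00 | 588000.00 | 252000.00
semicircular end | 1413.72 | 152.73 | 30.00 | 215920.34 | 42411.50
Σ | 9813.72 |  |  | 803920.34 | 294411.50
x_c = 803920.34 / 9813.72 = 81.92 cm
y_c = 294411.50 / 9813.72 = 30.00 cm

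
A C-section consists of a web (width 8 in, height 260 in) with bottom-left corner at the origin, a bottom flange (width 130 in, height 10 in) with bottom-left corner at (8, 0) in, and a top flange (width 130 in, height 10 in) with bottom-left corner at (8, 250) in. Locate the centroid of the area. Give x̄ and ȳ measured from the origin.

web: A = 8 × 260 = 2080.00, centroid at (4.00, 130.00).
bottom flange: A = 130 × 10 = 1300.00, centroid at (73.00, 5.00).
top flange: A = 130 × 10 = 1300.00, centroid at (73.00, 255.00).
ΣA = 4680.00 in²
ΣAx̄ = (2080.00)(4.00) + (1300.00)(73.00) + (1300.00)(73.00) = 198120.00 in³
ΣAȳ = (2080.00)(130.00) + (1300.00)(5.00) + (1300.00)(255.00) = 608400.00 in³
x̄ = 198120.00 / 4680.00 = 42.33 in
ȳ = 608400.00 / 4680.00 = 130.00 in

x̄ = 42.33 in, ȳ = 130.00 in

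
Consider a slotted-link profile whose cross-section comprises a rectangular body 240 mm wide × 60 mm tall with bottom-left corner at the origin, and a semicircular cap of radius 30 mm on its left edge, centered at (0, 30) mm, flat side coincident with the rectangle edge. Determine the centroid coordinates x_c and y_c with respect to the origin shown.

x_c = 108.13 mm, y_c = 30.00 mm

rectangular body: A = 240 × 60 = 14400.00, centroid at (120.00, 30.00).
semicircular end: A = ½π·30² = 1413.72, centroid at (-12.73, 30.00).
ΣA = 15813.72 mm², ΣAx_c = 1710000.00 mm³, ΣAy_c = 474411.50 mm³.
x_c = 1710000.00/15813.72 = 108.13 mm; y_c = 474411.50/15813.72 = 30.00 mm.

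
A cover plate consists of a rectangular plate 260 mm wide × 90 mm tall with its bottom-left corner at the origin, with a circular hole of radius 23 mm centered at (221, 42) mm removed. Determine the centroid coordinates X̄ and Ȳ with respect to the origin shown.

plate: A = 260 × 90 = 23400.00, centroid at (130.00, 45.00).
hole: A = −π·23² = -1661.90, centroid at (221.00, 42.00).
ΣA = 21738.10 mm², ΣAX̄ = 2674719.54 mm³, ΣAȲ = 983200.09 mm³.
X̄ = 2674719.54/21738.10 = 123.04 mm; Ȳ = 983200.09/21738.10 = 45.23 mm.

X̄ = 123.04 mm, Ȳ = 45.23 mm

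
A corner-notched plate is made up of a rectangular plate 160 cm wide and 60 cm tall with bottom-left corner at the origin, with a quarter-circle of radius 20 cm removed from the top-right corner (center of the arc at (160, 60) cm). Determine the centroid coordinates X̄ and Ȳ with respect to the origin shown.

Part | A | x̄ᵢ | ȳᵢ | A·x̄ᵢ | A·ȳᵢ
plate | 9600.00 | 80.00 | 30.00 | 768000.00 | 288000.00
removed quarter-circle | -314.16 | 151.51 | 51.51 | -47598.82 | -16182.89
Σ | 9285.84 |  |  | 720401.18 | 271817.11
X̄ = 720401.18 / 9285.84 = 77.58 cm
Ȳ = 271817.11 / 9285.84 = 29.27 cm

X̄ = 77.58 cm, Ȳ = 29.27 cm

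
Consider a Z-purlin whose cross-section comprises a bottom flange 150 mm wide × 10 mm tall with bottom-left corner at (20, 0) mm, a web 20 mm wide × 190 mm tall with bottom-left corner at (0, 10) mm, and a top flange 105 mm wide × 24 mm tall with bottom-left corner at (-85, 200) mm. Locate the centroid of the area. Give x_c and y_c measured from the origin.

x_c = 12.61 mm, y_c = 120.30 mm

bottom flange: A = 150 × 10 = 1500.00, centroid at (95.00, 5.00).
web: A = 20 × 190 = 3800.00, centroid at (10.00, 105.00).
top flange: A = 105 × 24 = 2520.00, centroid at (-32.50, 212.00).
ΣA = 7820.00 mm², ΣAx_c = 98600.00 mm³, ΣAy_c = 940740.00 mm³.
x_c = 98600.00/7820.00 = 12.61 mm; y_c = 940740.00/7820.00 = 120.30 mm.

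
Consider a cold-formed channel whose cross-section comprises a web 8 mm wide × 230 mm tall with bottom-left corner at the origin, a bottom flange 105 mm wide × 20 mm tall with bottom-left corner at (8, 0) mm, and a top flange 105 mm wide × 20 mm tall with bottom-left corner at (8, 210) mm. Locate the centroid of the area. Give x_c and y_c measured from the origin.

Part | A | x̄ᵢ | ȳᵢ | A·x̄ᵢ | A·ȳᵢ
web | 1840.00 | 4.00 | 115.00 | 7360.00 | 211600.00
bottom flange | 2100.00 | 60.50 | 10.00 | 127050.00 | 21000.00
top flange | 2100.00 | 60.50 | 220.00 | 127050.00 | 462000.00
Σ | 6040.00 |  |  | 261460.00 | 694600.00
x_c = 261460.00 / 6040.00 = 43.29 mm
y_c = 694600.00 / 6040.00 = 115.00 mm

x_c = 43.29 mm, y_c = 115.00 mm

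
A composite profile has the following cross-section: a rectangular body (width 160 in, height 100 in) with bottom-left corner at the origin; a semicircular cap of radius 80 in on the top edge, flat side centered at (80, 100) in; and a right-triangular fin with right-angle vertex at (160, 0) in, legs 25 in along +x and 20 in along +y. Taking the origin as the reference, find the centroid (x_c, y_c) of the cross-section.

rectangular body: A = 160 × 100 = 16000.00, centroid at (80.00, 50.00).
semicircular top: A = ½π·80² = 10053.10, centroid at (80.00, 133.95).
triangular fin: A = ½·25·20 = 250.00, centroid at (168.33, 6.67).
ΣA = 26303.10 in², ΣAx_c = 2126331.05 in³, ΣAy_c = 2148309.65 in³.
x_c = 2126331.05/26303.10 = 80.84 in; y_c = 2148309.65/26303.10 = 81.68 in.

x_c = 80.84 in, y_c = 81.68 in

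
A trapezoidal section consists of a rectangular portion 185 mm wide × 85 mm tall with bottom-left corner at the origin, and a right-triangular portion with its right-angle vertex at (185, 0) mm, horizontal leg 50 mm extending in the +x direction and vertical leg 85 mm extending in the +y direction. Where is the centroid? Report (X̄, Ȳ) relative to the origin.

X̄ = 105.50 mm, Ȳ = 40.81 mm

Part | A | x̄ᵢ | ȳᵢ | A·x̄ᵢ | A·ȳᵢ
rectangular portion | 15725.00 | 92.50 | 42.50 | 1454562.50 | 668312.50
triangular portion | 2125.00 | 201.67 | 28.33 | 428541.67 | 60208.33
Σ | 17850.00 |  |  | 1883104.17 | 728520.83
X̄ = 1883104.17 / 17850.00 = 105.50 mm
Ȳ = 728520.83 / 17850.00 = 40.81 mm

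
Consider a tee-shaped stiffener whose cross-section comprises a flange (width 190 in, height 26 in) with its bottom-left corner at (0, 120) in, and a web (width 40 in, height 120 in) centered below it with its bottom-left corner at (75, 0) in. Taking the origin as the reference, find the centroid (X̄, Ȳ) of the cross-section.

web: A = 40 × 120 = 4800.00, centroid at (95.00, 60.00).
flange: A = 190 × 26 = 4940.00, centroid at (95.00, 133.00).
ΣA = 9740.00 in², ΣAX̄ = 925300.00 in³, ΣAȲ = 945020.00 in³.
X̄ = 925300.00/9740.00 = 95.00 in; Ȳ = 945020.00/9740.00 = 97.02 in.

X̄ = 95.00 in, Ȳ = 97.02 in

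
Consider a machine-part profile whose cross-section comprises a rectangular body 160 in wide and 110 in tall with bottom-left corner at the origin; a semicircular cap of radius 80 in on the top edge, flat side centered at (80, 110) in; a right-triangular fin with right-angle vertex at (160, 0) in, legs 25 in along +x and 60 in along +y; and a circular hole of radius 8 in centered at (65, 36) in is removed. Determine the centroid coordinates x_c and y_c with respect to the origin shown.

Part | A | x̄ᵢ | ȳᵢ | A·x̄ᵢ | A·ȳᵢ
rectangular body | 17600.00 | 80.00 | 55.00 | 1408000.00 | 968000.00
semicircular top | 10053.10 | 80.00 | 143.95 | 804247.72 | 1447173.95
triangular fin | 750.00 | 168.33 | 20.00 | 126250.00 | 15000.00
hole | -201.06 | 65.00 | 36.00 | -13069.03 | -7238.23
Σ | 28202.03 |  |  | 2325428.69 | 2422935.72
x_c = 2325428.69 / 28202.03 = 82.46 in
y_c = 2422935.72 / 28202.03 = 85.91 in

x_c = 82.46 in, y_c = 85.91 in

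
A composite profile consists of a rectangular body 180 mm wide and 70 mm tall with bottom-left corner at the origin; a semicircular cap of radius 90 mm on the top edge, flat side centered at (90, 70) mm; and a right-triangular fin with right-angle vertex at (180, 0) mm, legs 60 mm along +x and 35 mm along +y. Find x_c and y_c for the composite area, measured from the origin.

rectangular body: A = 180 × 70 = 12600.00, centroid at (90.00, 35.00).
semicircular top: A = ½π·90² = 12723.45, centroid at (90.00, 108.20).
triangular fin: A = ½·60·35 = 1050.00, centroid at (200.00, 11.67).
ΣA = 26373.45 mm², ΣAx_c = 2489110.52 mm³, ΣAy_c = 1829891.52 mm³.
x_c = 2489110.52/26373.45 = 94.38 mm; y_c = 1829891.52/26373.45 = 69.38 mm.

x_c = 94.38 mm, y_c = 69.38 mm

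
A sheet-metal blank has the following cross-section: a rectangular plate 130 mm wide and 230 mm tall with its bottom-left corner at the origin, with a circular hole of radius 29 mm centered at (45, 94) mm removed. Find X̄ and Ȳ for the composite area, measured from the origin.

plate: A = 130 × 230 = 29900.00, centroid at (65.00, 115.00).
hole: A = −π·29² = -2642.08, centroid at (45.00, 94.00).
ΣA = 27257.92 mm², ΣAX̄ = 1824606.43 mm³, ΣAȲ = 3190144.53 mm³.
X̄ = 1824606.43/27257.92 = 66.94 mm; Ȳ = 3190144.53/27257.92 = 117.04 mm.

X̄ = 66.94 mm, Ȳ = 117.04 mm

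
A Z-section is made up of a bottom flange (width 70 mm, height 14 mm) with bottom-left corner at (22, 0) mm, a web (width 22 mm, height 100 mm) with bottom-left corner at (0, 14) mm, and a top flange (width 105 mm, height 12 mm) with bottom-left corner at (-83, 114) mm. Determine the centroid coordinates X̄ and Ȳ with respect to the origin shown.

bottom flange: A = 70 × 14 = 980.00, centroid at (57.00, 7.00).
web: A = 22 × 100 = 2200.00, centroid at (11.00, 64.00).
top flange: A = 105 × 12 = 1260.00, centroid at (-30.50, 120.00).
ΣA = 4440.00 mm²
ΣAX̄ = (980.00)(57.00) + (2200.00)(11.00) + (1260.00)(-30.50) = 41630.00 mm³
ΣAȲ = (980.00)(7.00) + (2200.00)(64.00) + (1260.00)(120.00) = 298860.00 mm³
X̄ = 41630.00 / 4440.00 = 9.38 mm
Ȳ = 298860.00 / 4440.00 = 67.31 mm

X̄ = 9.38 mm, Ȳ = 67.31 mm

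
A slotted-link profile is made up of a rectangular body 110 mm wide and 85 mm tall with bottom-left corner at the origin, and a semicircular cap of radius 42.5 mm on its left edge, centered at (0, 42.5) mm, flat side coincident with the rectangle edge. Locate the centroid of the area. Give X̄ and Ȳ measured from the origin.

X̄ = 38.00 mm, Ȳ = 42.50 mm

Part | A | x̄ᵢ | ȳᵢ | A·x̄ᵢ | A·ȳᵢ
rectangular body | 9350.00 | 55.00 | 42.50 | 514250.00 | 397375.00
semicircular end | 2837.25 | -18.04 | 42.50 | -51177.08 | 120583.16
Σ | 12187.25 |  |  | 463072.92 | 517958.16
X̄ = 463072.92 / 12187.25 = 38.00 mm
Ȳ = 517958.16 / 12187.25 = 42.50 mm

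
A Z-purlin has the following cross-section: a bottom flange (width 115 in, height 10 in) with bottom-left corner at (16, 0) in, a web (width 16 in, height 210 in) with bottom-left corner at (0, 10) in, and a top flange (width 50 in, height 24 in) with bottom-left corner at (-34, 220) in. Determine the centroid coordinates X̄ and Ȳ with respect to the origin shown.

X̄ = 17.62 in, Ȳ = 117.43 in

bottom flange: A = 115 × 10 = 1150.00, centroid at (73.50, 5.00).
web: A = 16 × 210 = 3360.00, centroid at (8.00, 115.00).
top flange: A = 50 × 24 = 1200.00, centroid at (-9.00, 232.00).
ΣA = 5710.00 in², ΣAX̄ = 100605.00 in³, ΣAȲ = 670550.00 in³.
X̄ = 100605.00/5710.00 = 17.62 in; Ȳ = 670550.00/5710.00 = 117.43 in.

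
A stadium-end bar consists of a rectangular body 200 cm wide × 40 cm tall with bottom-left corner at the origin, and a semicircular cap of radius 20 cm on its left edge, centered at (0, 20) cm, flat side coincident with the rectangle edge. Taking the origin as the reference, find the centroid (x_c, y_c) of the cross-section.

x_c = 92.10 cm, y_c = 20.00 cm

rectangular body: A = 200 × 40 = 8000.00, centroid at (100.00, 20.00).
semicircular end: A = ½π·20² = 628.32, centroid at (-8.49, 20.00).
ΣA = 8628.32 cm², ΣAx_c = 794666.67 cm³, ΣAy_c = 172566.37 cm³.
x_c = 794666.67/8628.32 = 92.10 cm; y_c = 172566.37/8628.32 = 20.00 cm.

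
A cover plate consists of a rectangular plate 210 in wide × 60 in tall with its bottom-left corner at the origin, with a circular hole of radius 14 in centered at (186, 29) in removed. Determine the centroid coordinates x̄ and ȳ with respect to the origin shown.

x̄ = 100.84 in, ȳ = 30.05 in

plate: A = 210 × 60 = 12600.00, centroid at (105.00, 30.00).
hole: A = −π·14² = -615.75, centroid at (186.00, 29.00).
ΣA = 11984.25 in²
ΣAx̄ = (12600.00)(105.00) + (-615.75)(186.00) = 1208470.10 in³
ΣAȳ = (12600.00)(30.00) + (-615.75)(29.00) = 360143.19 in³
x̄ = 1208470.10 / 11984.25 = 100.84 in
ȳ = 360143.19 / 11984.25 = 30.05 in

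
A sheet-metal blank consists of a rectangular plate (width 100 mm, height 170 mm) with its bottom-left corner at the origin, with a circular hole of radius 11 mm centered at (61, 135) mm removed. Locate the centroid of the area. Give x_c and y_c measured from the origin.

x_c = 49.75 mm, y_c = 83.86 mm

Part | A | x̄ᵢ | ȳᵢ | A·x̄ᵢ | A·ȳᵢ
plate | 17000.00 | 50.00 | 85.00 | 850000.00 | 1445000.00
hole | -380.13 | 61.00 | 135.00 | -23188.10 | -51317.92
Σ | 16619.87 |  |  | 826811.90 | 1393682.08
x_c = 826811.90 / 16619.87 = 49.75 mm
y_c = 1393682.08 / 16619.87 = 83.86 mm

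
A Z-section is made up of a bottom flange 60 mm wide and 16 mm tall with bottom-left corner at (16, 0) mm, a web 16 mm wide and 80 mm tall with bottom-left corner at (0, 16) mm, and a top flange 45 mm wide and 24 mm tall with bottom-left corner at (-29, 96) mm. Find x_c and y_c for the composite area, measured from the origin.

Part | A | x̄ᵢ | ȳᵢ | A·x̄ᵢ | A·ȳᵢ
bottom flange | 960.00 | 46.00 | 8.00 | 44160.00 | 7680.00
web | 1280.00 | 8.00 | 56.00 | 10240.00 | 71680.00
top flange | 1080.00 | -6.50 | 108.00 | -7020.00 | 116640.00
Σ | 3320.00 |  |  | 47380.00 | 196000.00
x_c = 47380.00 / 3320.00 = 14.27 mm
y_c = 196000.00 / 3320.00 = 59.04 mm

x_c = 14.27 mm, y_c = 59.04 mm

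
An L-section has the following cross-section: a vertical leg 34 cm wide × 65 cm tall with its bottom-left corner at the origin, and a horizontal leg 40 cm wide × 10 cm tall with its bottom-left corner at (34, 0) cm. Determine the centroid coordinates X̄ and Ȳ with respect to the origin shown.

X̄ = 22.67 cm, Ȳ = 28.29 cm

vertical leg: A = 34 × 65 = 2210.00, centroid at (17.00, 32.50).
horizontal leg: A = 40 × 10 = 400.00, centroid at (54.00, 5.00).
ΣA = 2610.00 cm², ΣAX̄ = 59170.00 cm³, ΣAȲ = 73825.00 cm³.
X̄ = 59170.00/2610.00 = 22.67 cm; Ȳ = 73825.00/2610.00 = 28.29 cm.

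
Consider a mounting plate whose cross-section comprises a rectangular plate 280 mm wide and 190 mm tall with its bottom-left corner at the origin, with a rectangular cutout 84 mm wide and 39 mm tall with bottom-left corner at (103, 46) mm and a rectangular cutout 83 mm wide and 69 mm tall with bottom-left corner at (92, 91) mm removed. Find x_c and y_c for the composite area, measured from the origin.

x_c = 140.47 mm, y_c = 93.23 mm

plate: A = 280 × 190 = 53200.00, centroid at (140.00, 95.00).
hole 1: A = −(84 × 39) = -3276.00, centroid at (145.00, 65.50).
hole 2: A = −(83 × 69) = -5727.00, centroid at (133.50, 125.50).
ΣA = 44197.00 mm²
ΣAx_c = (53200.00)(140.00) + (-3276.00)(145.00) + (-5727.00)(133.50) = 6208425.50 mm³
ΣAy_c = (53200.00)(95.00) + (-3276.00)(65.50) + (-5727.00)(125.50) = 4120683.50 mm³
x_c = 6208425.50 / 44197.00 = 140.47 mm
y_c = 4120683.50 / 44197.00 = 93.23 mm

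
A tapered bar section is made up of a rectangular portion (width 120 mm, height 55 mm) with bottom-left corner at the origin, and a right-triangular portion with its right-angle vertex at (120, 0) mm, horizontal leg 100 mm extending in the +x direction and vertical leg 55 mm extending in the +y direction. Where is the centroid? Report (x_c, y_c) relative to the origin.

rectangular portion: A = 120 × 55 = 6600.00, centroid at (60.00, 27.50).
triangular portion: A = ½·100·55 = 2750.00, centroid at (153.33, 18.33).
ΣA = 9350.00 mm², ΣAx_c = 817666.67 mm³, ΣAy_c = 231916.67 mm³.
x_c = 817666.67/9350.00 = 87.45 mm; y_c = 231916.67/9350.00 = 24.80 mm.

x_c = 87.45 mm, y_c = 24.80 mm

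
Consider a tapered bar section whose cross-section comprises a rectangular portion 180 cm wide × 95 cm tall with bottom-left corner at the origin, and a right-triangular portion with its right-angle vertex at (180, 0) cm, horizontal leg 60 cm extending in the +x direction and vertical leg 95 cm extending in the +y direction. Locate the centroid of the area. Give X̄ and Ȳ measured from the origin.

rectangular portion: A = 180 × 95 = 17100.00, centroid at (90.00, 47.50).
triangular portion: A = ½·60·95 = 2850.00, centroid at (200.00, 31.67).
ΣA = 19950.00 cm², ΣAX̄ = 2109000.00 cm³, ΣAȲ = 902500.00 cm³.
X̄ = 2109000.00/19950.00 = 105.71 cm; Ȳ = 902500.00/19950.00 = 45.24 cm.

X̄ = 105.71 cm, Ȳ = 45.24 cm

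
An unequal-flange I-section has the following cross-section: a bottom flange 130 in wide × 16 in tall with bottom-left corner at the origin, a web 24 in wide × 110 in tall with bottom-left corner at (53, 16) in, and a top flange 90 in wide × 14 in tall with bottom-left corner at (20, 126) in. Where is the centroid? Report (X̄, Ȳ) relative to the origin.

Part | A | x̄ᵢ | ȳᵢ | A·x̄ᵢ | A·ȳᵢ
bottom flange | 2080.00 | 65.00 | 8.00 | 135200.00 | 16640.00
web | 2640.00 | 65.00 | 71.00 | 171600.00 | 187440.00
top flange | 1260.00 | 65.00 | 133.00 | 81900.00 | 167580.00
Σ | 5980.00 |  |  | 388700.00 | 371660.00
X̄ = 388700.00 / 5980.00 = 65.00 in
Ȳ = 371660.00 / 5980.00 = 62.15 in

X̄ = 65.00 in, Ȳ = 62.15 in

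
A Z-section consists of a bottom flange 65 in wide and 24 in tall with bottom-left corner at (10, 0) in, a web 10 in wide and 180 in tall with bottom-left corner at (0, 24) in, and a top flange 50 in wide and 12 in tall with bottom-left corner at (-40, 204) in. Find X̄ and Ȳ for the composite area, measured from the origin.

X̄ = 16.74 in, Ȳ = 88.36 in

bottom flange: A = 65 × 24 = 1560.00, centroid at (42.50, 12.00).
web: A = 10 × 180 = 1800.00, centroid at (5.00, 114.00).
top flange: A = 50 × 12 = 600.00, centroid at (-15.00, 210.00).
ΣA = 3960.00 in²
ΣAX̄ = (1560.00)(42.50) + (1800.00)(5.00) + (600.00)(-15.00) = 66300.00 in³
ΣAȲ = (1560.00)(12.00) + (1800.00)(114.00) + (600.00)(210.00) = 349920.00 in³
X̄ = 66300.00 / 3960.00 = 16.74 in
Ȳ = 349920.00 / 3960.00 = 88.36 in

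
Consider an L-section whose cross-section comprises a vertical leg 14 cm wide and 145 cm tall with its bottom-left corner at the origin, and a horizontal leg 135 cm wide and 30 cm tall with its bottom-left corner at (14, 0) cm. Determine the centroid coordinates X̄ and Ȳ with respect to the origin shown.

Part | A | x̄ᵢ | ȳᵢ | A·x̄ᵢ | A·ȳᵢ
vertical leg | 2030.00 | 7.00 | 72.50 | 14210.00 | 147175.00
horizontal leg | 4050.00 | 81.50 | 15.00 | 330075.00 | 60750.00
Σ | 6080.00 |  |  | 344285.00 | 207925.00
X̄ = 344285.00 / 6080.00 = 56.63 cm
Ȳ = 207925.00 / 6080.00 = 34.20 cm

X̄ = 56.63 cm, Ȳ = 34.20 cm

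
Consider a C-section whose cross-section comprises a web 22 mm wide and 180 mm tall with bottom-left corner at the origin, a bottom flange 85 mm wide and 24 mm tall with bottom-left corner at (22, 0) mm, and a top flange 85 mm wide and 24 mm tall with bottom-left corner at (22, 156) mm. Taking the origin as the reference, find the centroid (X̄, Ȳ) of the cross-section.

X̄ = 38.15 mm, Ȳ = 90.00 mm

Part | A | x̄ᵢ | ȳᵢ | A·x̄ᵢ | A·ȳᵢ
web | 3960.00 | 11.00 | 90.00 | 43560.00 | 356400.00
bottom flange | 2040.00 | 64.50 | 12.00 | 131580.00 | 24480.00
top flange | 2040.00 | 64.50 | 168.00 | 131580.00 | 342720.00
Σ | 8040.00 |  |  | 306720.00 | 723600.00
X̄ = 306720.00 / 8040.00 = 38.15 mm
Ȳ = 723600.00 / 8040.00 = 90.00 mm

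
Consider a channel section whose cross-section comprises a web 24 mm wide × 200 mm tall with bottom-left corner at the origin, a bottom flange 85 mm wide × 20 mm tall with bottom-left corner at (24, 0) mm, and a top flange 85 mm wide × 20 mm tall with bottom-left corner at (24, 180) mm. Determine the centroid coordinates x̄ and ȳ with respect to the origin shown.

x̄ = 34.60 mm, ȳ = 100.00 mm

web: A = 24 × 200 = 4800.00, centroid at (12.00, 100.00).
bottom flange: A = 85 × 20 = 1700.00, centroid at (66.50, 10.00).
top flange: A = 85 × 20 = 1700.00, centroid at (66.50, 190.00).
ΣA = 8200.00 mm², ΣAx̄ = 283700.00 mm³, ΣAȳ = 820000.00 mm³.
x̄ = 283700.00/8200.00 = 34.60 mm; ȳ = 820000.00/8200.00 = 100.00 mm.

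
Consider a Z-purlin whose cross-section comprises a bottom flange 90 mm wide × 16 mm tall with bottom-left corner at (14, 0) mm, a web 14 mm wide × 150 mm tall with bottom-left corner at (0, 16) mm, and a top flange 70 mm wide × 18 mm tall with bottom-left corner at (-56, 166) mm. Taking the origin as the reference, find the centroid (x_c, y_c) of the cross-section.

bottom flange: A = 90 × 16 = 1440.00, centroid at (59.00, 8.00).
web: A = 14 × 150 = 2100.00, centroid at (7.00, 91.00).
top flange: A = 70 × 18 = 1260.00, centroid at (-21.00, 175.00).
ΣA = 4800.00 mm²
ΣAx_c = (1440.00)(59.00) + (2100.00)(7.00) + (1260.00)(-21.00) = 73200.00 mm³
ΣAy_c = (1440.00)(8.00) + (2100.00)(91.00) + (1260.00)(175.00) = 423120.00 mm³
x_c = 73200.00 / 4800.00 = 15.25 mm
y_c = 423120.00 / 4800.00 = 88.15 mm

x_c = 15.25 mm, y_c = 88.15 mm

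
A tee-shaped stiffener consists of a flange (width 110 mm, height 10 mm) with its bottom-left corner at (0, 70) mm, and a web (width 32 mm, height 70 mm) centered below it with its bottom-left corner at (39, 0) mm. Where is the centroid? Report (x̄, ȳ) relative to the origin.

web: A = 32 × 70 = 2240.00, centroid at (55.00, 35.00).
flange: A = 110 × 10 = 1100.00, centroid at (55.00, 75.00).
ΣA = 3340.00 mm², ΣAx̄ = 183700.00 mm³, ΣAȳ = 160900.00 mm³.
x̄ = 183700.00/3340.00 = 55.00 mm; ȳ = 160900.00/3340.00 = 48.17 mm.

x̄ = 55.00 mm, ȳ = 48.17 mm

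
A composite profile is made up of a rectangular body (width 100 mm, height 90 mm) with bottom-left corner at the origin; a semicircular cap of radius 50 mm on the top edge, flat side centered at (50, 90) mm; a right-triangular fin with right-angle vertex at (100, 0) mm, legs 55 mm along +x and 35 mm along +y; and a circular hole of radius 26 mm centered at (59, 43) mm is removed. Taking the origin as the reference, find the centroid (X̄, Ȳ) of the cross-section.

X̄ = 53.97 mm, Ȳ = 64.74 mm

rectangular body: A = 100 × 90 = 9000.00, centroid at (50.00, 45.00).
semicircular top: A = ½π·50² = 3926.99, centroid at (50.00, 111.22).
triangular fin: A = ½·55·35 = 962.50, centroid at (118.33, 11.67).
hole: A = −π·26² = -2123.72, centroid at (59.00, 43.00).
ΣA = 11765.77 mm²
ΣAX̄ = (9000.00)(50.00) + (3926.99)(50.00) + (962.50)(118.33) + (-2123.72)(59.00) = 634946.09 mm³
ΣAȲ = (9000.00)(45.00) + (3926.99)(111.22) + (962.50)(11.67) + (-2123.72)(43.00) = 761671.86 mm³
X̄ = 634946.09 / 11765.77 = 53.97 mm
Ȳ = 761671.86 / 11765.77 = 64.74 mm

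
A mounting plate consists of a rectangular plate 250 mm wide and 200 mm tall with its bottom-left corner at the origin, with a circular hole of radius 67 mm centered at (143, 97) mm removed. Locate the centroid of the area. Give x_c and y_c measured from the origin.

plate: A = 250 × 200 = 50000.00, centroid at (125.00, 100.00).
hole: A = −π·67² = -14102.61, centroid at (143.00, 97.00).
ΣA = 35897.39 mm², ΣAx_c = 4233326.85 mm³, ΣAy_c = 3632046.89 mm³.
x_c = 4233326.85/35897.39 = 117.93 mm; y_c = 3632046.89/35897.39 = 101.18 mm.

x_c = 117.93 mm, y_c = 101.18 mm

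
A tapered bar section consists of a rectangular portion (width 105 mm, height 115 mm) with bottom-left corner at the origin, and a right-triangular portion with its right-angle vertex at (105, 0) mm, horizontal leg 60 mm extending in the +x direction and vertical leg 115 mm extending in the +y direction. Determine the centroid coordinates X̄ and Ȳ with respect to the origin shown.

Part | A | x̄ᵢ | ȳᵢ | A·x̄ᵢ | A·ȳᵢ
rectangular portion | 12075.00 | 52.50 | 57.50 | 633937.50 | 694312.50
triangular portion | 3450.00 | 125.00 | 38.33 | 431250.00 | 132250.00
Σ | 15525.00 |  |  | 1065187.50 | 826562.50
X̄ = 1065187.50 / 15525.00 = 68.61 mm
Ȳ = 826562.50 / 15525.00 = 53.24 mm

X̄ = 68.61 mm, Ȳ = 53.24 mm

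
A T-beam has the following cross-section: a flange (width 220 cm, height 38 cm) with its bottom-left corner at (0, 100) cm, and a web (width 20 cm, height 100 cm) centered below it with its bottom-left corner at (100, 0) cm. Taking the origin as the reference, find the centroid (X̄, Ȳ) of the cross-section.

X̄ = 110.00 cm, Ȳ = 105.68 cm

Part | A | x̄ᵢ | ȳᵢ | A·x̄ᵢ | A·ȳᵢ
web | 2000.00 | 110.00 | 50.00 | 220000.00 | 100000.00
flange | 8360.00 | 110.00 | 119.00 | 919600.00 | 994840.00
Σ | 10360.00 |  |  | 1139600.00 | 1094840.00
X̄ = 1139600.00 / 10360.00 = 110.00 cm
Ȳ = 1094840.00 / 10360.00 = 105.68 cm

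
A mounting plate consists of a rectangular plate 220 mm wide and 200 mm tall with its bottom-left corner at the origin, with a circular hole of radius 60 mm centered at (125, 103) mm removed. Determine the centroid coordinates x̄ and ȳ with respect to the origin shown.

plate: A = 220 × 200 = 44000.00, centroid at (110.00, 100.00).
hole: A = −π·60² = -11309.73, centroid at (125.00, 103.00).
ΣA = 32690.27 mm²
ΣAx̄ = (44000.00)(110.00) + (-11309.73)(125.00) = 3426283.31 mm³
ΣAȳ = (44000.00)(100.00) + (-11309.73)(103.00) = 3235097.44 mm³
x̄ = 3426283.31 / 32690.27 = 104.81 mm
ȳ = 3235097.44 / 32690.27 = 98.96 mm

x̄ = 104.81 mm, ȳ = 98.96 mm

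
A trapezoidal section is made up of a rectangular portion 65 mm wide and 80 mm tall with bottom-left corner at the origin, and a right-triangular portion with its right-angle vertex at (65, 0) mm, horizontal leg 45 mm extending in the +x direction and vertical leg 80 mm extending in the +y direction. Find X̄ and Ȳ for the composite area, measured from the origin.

X̄ = 44.71 mm, Ȳ = 36.57 mm

rectangular portion: A = 65 × 80 = 5200.00, centroid at (32.50, 40.00).
triangular portion: A = ½·45·80 = 1800.00, centroid at (80.00, 26.67).
ΣA = 7000.00 mm², ΣAX̄ = 313000.00 mm³, ΣAȲ = 256000.00 mm³.
X̄ = 313000.00/7000.00 = 44.71 mm; Ȳ = 256000.00/7000.00 = 36.57 mm.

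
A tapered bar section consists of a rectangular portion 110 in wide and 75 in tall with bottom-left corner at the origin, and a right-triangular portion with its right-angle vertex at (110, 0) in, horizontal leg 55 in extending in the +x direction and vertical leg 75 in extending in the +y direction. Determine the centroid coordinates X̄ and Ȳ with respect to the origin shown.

rectangular portion: A = 110 × 75 = 8250.00, centroid at (55.00, 37.50).
triangular portion: A = ½·55·75 = 2062.50, centroid at (128.33, 25.00).
ΣA = 10312.50 in²
ΣAX̄ = (8250.00)(55.00) + (2062.50)(128.33) = 718437.50 in³
ΣAȲ = (8250.00)(37.50) + (2062.50)(25.00) = 360937.50 in³
X̄ = 718437.50 / 10312.50 = 69.67 in
Ȳ = 360937.50 / 10312.50 = 35.00 in

X̄ = 69.67 in, Ȳ = 35.00 in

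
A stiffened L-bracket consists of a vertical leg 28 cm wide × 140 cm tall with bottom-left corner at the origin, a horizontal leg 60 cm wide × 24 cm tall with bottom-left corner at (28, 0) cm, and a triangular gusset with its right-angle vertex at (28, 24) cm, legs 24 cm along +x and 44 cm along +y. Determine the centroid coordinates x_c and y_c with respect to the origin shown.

vertical leg: A = 28 × 140 = 3920.00, centroid at (14.00, 70.00).
horizontal leg: A = 60 × 24 = 1440.00, centroid at (58.00, 12.00).
gusset: A = ½·24·44 = 528.00, centroid at (36.00, 38.67).
ΣA = 5888.00 cm², ΣAx_c = 157408.00 cm³, ΣAy_c = 312096.00 cm³.
x_c = 157408.00/5888.00 = 26.73 cm; y_c = 312096.00/5888.00 = 53.01 cm.

x_c = 26.73 cm, y_c = 53.01 cm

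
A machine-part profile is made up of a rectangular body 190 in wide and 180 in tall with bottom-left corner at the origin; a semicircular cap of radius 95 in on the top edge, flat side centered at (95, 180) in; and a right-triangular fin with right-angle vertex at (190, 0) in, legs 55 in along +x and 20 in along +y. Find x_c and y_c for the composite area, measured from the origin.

x_c = 96.27 in, y_c = 126.82 in

rectangular body: A = 190 × 180 = 34200.00, centroid at (95.00, 90.00).
semicircular top: A = ½π·95² = 14176.44, centroid at (95.00, 220.32).
triangular fin: A = ½·55·20 = 550.00, centroid at (208.33, 6.67).
ΣA = 48926.44 in², ΣAx_c = 4710344.83 in³, ΣAy_c = 6205008.63 in³.
x_c = 4710344.83/48926.44 = 96.27 in; y_c = 6205008.63/48926.44 = 126.82 in.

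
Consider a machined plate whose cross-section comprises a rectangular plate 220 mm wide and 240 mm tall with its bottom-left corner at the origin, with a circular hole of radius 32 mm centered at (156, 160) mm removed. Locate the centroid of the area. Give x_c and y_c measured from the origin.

x_c = 107.02 mm, y_c = 117.40 mm

plate: A = 220 × 240 = 52800.00, centroid at (110.00, 120.00).
hole: A = −π·32² = -3216.99, centroid at (156.00, 160.00).
ΣA = 49583.01 mm²
ΣAx_c = (52800.00)(110.00) + (-3216.99)(156.00) = 5306149.42 mm³
ΣAy_c = (52800.00)(120.00) + (-3216.99)(160.00) = 5821281.46 mm³
x_c = 5306149.42 / 49583.01 = 107.02 mm
y_c = 5821281.46 / 49583.01 = 117.40 mm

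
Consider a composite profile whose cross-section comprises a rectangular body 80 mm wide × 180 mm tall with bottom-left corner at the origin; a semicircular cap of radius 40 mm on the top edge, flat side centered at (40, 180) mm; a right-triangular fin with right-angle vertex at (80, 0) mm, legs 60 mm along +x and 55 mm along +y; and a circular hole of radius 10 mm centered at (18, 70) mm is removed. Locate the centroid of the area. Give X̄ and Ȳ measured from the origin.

rectangular body: A = 80 × 180 = 14400.00, centroid at (40.00, 90.00).
semicircular top: A = ½π·40² = 2513.27, centroid at (40.00, 196.98).
triangular fin: A = ½·60·55 = 1650.00, centroid at (100.00, 18.33).
hole: A = −π·10² = -314.16, centroid at (18.00, 70.00).
ΣA = 18249.11 mm²
ΣAX̄ = (14400.00)(40.00) + (2513.27)(40.00) + (1650.00)(100.00) + (-314.16)(18.00) = 835876.10 mm³
ΣAȲ = (14400.00)(90.00) + (2513.27)(196.98) + (1650.00)(18.33) + (-314.16)(70.00) = 1799314.86 mm³
X̄ = 835876.10 / 18249.11 = 45.80 mm
Ȳ = 1799314.86 / 18249.11 = 98.60 mm

X̄ = 45.80 mm, Ȳ = 98.60 mm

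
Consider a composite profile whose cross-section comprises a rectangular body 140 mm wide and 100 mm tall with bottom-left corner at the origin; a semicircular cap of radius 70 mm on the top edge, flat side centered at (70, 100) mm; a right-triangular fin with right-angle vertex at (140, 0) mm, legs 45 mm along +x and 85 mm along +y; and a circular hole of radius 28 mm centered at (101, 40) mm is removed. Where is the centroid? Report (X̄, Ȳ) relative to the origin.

X̄ = 74.08 mm, Ȳ = 78.22 mm

rectangular body: A = 140 × 100 = 14000.00, centroid at (70.00, 50.00).
semicircular top: A = ½π·70² = 7696.90, centroid at (70.00, 129.71).
triangular fin: A = ½·45·85 = 1912.50, centroid at (155.00, 28.33).
hole: A = −π·28² = -2463.01, centroid at (101.00, 40.00).
ΣA = 21146.39 mm², ΣAX̄ = 1566456.77 mm³, ΣAȲ = 1654024.02 mm³.
X̄ = 1566456.77/21146.39 = 74.08 mm; Ȳ = 1654024.02/21146.39 = 78.22 mm.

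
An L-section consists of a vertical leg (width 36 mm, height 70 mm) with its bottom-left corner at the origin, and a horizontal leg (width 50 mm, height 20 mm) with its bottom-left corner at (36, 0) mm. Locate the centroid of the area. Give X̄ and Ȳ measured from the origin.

X̄ = 30.22 mm, Ȳ = 27.90 mm

Part | A | x̄ᵢ | ȳᵢ | A·x̄ᵢ | A·ȳᵢ
vertical leg | 2520.00 | 18.00 | 35.00 | 45360.00 | 88200.00
horizontal leg | 1000.00 | 61.00 | 10.00 | 61000.00 | 10000.00
Σ | 3520.00 |  |  | 106360.00 | 98200.00
X̄ = 106360.00 / 3520.00 = 30.22 mm
Ȳ = 98200.00 / 3520.00 = 27.90 mm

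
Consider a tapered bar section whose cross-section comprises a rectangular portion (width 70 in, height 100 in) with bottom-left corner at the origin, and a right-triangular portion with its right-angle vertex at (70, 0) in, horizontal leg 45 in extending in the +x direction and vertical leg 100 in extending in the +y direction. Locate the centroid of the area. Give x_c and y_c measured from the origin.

x_c = 47.16 in, y_c = 45.95 in

rectangular portion: A = 70 × 100 = 7000.00, centroid at (35.00, 50.00).
triangular portion: A = ½·45·100 = 2250.00, centroid at (85.00, 33.33).
ΣA = 9250.00 in², ΣAx_c = 436250.00 in³, ΣAy_c = 425000.00 in³.
x_c = 436250.00/9250.00 = 47.16 in; y_c = 425000.00/9250.00 = 45.95 in.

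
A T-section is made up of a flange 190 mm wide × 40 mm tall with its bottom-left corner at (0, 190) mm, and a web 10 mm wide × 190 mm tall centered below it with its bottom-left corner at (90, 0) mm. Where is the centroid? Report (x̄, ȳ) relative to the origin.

x̄ = 95.00 mm, ȳ = 187.00 mm

Part | A | x̄ᵢ | ȳᵢ | A·x̄ᵢ | A·ȳᵢ
web | 1900.00 | 95.00 | 95.00 | 180500.00 | 180500.00
flange | 7600.00 | 95.00 | 210.00 | 722000.00 | 1596000.00
Σ | 9500.00 |  |  | 902500.00 | 1776500.00
x̄ = 902500.00 / 9500.00 = 95.00 mm
ȳ = 1776500.00 / 9500.00 = 187.00 mm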